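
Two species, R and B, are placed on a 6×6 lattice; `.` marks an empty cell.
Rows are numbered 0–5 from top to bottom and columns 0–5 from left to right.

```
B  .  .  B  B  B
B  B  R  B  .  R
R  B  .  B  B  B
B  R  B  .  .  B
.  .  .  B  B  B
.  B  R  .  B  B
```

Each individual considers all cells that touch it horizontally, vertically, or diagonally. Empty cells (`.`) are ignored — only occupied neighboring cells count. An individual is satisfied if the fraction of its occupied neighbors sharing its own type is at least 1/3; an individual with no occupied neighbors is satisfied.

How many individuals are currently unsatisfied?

(0,0)B 2/2 ✓
(0,3)B 2/3 ✓
(0,4)B 3/4 ✓
(0,5)B 1/2 ✓
(1,0)B 3/4 ✓
(1,1)B 3/5 ✓
(1,2)R 0/5 ✗
(1,3)B 4/5 ✓
(1,5)R 0/4 ✗
(2,0)R 1/5 ✗
(2,1)B 4/7 ✓
(2,3)B 3/4 ✓
(2,4)B 4/5 ✓
(2,5)B 2/3 ✓
(3,0)B 1/3 ✓
(3,1)R 1/4 ✗
(3,2)B 3/4 ✓
(3,5)B 4/4 ✓
(4,3)B 3/4 ✓
(4,4)B 5/5 ✓
(4,5)B 4/4 ✓
(5,1)B 0/1 ✗
(5,2)R 0/2 ✗
(5,4)B 4/4 ✓
(5,5)B 3/3 ✓
Unsatisfied: (1,2), (1,5), (2,0), (3,1), (5,1), (5,2) — 6 in total.

6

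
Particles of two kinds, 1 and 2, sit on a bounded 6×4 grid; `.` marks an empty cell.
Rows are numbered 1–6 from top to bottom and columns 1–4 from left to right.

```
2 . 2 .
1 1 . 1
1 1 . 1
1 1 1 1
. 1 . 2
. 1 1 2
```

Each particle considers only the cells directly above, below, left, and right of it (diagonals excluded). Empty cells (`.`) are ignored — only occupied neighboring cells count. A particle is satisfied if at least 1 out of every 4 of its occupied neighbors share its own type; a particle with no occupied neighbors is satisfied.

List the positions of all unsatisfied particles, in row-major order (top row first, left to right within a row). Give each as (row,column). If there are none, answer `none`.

(1,1)

Row 1: (1,1)2 0/1 ✗ · (1,3)2 0/0 ✓
Row 2: (2,1)1 2/3 ✓ · (2,2)1 2/2 ✓ · (2,4)1 1/1 ✓
Row 3: (3,1)1 3/3 ✓ · (3,2)1 3/3 ✓ · (3,4)1 2/2 ✓
Row 4: (4,1)1 2/2 ✓ · (4,2)1 4/4 ✓ · (4,3)1 2/2 ✓ · (4,4)1 2/3 ✓
Row 5: (5,2)1 2/2 ✓ · (5,4)2 1/2 ✓
Row 6: (6,2)1 2/2 ✓ · (6,3)1 1/2 ✓ · (6,4)2 1/2 ✓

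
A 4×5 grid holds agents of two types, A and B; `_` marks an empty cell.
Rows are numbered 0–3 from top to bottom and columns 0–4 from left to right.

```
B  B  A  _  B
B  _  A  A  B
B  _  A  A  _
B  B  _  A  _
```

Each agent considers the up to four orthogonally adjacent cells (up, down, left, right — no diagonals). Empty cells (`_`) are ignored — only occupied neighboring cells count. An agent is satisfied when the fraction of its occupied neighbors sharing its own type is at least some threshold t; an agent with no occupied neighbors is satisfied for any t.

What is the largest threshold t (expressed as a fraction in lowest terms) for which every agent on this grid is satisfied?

1/2

Row 0: (0,0)B 2/2 · (0,1)B 1/2 · (0,2)A 1/2 · (0,4)B 1/1
Row 1: (1,0)B 2/2 · (1,2)A 3/3 · (1,3)A 2/3 · (1,4)B 1/2
Row 2: (2,0)B 2/2 · (2,2)A 2/2 · (2,3)A 3/3
Row 3: (3,0)B 2/2 · (3,1)B 1/1 · (3,3)A 1/1
The smallest same-type fraction is 1/2 at (0,1), which reduces to 1/2. Any threshold above that leaves this agent unsatisfied.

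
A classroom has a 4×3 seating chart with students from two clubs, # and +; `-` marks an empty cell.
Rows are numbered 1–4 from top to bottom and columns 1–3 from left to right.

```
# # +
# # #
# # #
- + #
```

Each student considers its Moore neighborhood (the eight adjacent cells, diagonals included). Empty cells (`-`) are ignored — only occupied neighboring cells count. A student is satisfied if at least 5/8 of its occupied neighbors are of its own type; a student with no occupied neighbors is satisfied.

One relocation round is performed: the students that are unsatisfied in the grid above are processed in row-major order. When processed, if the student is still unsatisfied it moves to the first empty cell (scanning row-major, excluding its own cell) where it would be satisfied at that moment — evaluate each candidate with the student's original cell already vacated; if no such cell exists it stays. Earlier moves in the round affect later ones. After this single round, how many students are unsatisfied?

Initially unsatisfied (in order): (1,3), (4,2).
  (1,3): no empty cell satisfies it; stays.
  (4,2): no empty cell satisfies it; stays.
Resulting grid:
# # +
# # #
# # #
- + #
Unsatisfied now: (1,3), (4,2).

2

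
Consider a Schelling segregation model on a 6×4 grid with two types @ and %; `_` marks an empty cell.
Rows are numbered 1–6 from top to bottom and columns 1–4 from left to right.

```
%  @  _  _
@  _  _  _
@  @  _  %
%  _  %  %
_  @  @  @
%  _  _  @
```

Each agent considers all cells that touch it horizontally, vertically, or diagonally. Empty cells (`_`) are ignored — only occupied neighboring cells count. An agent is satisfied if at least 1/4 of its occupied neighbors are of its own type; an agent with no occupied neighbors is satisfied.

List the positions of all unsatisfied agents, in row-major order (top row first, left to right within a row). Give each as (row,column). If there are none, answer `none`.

(1,1), (4,1), (6,1)

(1,1)% 0/2 not
(1,2)@ 1/2 satisfied
(2,1)@ 3/4 satisfied
(3,1)@ 2/3 satisfied
(3,2)@ 2/4 satisfied
(3,4)% 2/2 satisfied
(4,1)% 0/3 not
(4,3)% 2/6 satisfied
(4,4)% 2/4 satisfied
(5,2)@ 1/4 satisfied
(5,3)@ 3/5 satisfied
(5,4)@ 2/4 satisfied
(6,1)% 0/1 not
(6,4)@ 2/2 satisfied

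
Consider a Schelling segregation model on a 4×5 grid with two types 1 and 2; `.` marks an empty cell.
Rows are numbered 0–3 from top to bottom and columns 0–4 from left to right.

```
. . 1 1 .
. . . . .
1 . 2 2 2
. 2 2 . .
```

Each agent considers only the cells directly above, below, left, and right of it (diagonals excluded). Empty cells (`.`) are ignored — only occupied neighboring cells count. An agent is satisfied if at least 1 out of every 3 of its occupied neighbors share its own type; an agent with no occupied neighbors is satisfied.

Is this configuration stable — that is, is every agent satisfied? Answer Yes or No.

Yes

(0,2)1 1/1 satisfied
(0,3)1 1/1 satisfied
(2,0)1 0/0 satisfied
(2,2)2 2/2 satisfied
(2,3)2 2/2 satisfied
(2,4)2 1/1 satisfied
(3,1)2 1/1 satisfied
(3,2)2 2/2 satisfied
All meet the threshold, so the configuration is stable.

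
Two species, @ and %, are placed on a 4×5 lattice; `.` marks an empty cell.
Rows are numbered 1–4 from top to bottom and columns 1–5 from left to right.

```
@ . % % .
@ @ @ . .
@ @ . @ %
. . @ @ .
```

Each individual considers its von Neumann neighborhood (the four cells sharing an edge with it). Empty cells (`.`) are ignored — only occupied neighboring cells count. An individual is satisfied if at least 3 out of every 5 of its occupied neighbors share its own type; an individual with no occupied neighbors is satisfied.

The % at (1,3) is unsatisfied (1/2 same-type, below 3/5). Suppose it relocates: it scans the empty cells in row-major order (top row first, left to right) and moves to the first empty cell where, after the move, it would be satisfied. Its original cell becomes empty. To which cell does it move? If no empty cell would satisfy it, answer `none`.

(1,5)

Vacating (1,3). Empty cells in order:
  (1,2): 0/2 same-type → still unsatisfied.
  (1,5): 1/1 same-type → satisfied — stop here.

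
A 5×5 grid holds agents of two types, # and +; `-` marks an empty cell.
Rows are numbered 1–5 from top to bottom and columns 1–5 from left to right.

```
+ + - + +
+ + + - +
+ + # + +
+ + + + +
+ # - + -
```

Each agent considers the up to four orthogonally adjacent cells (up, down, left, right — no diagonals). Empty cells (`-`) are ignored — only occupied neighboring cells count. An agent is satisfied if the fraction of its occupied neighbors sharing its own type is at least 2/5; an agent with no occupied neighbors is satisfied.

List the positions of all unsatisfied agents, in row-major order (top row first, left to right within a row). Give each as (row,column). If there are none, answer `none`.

(1,1)+ 2/2 ✓
(1,2)+ 2/2 ✓
(1,4)+ 1/1 ✓
(1,5)+ 2/2 ✓
(2,1)+ 3/3 ✓
(2,2)+ 4/4 ✓
(2,3)+ 1/2 ✓
(2,5)+ 2/2 ✓
(3,1)+ 3/3 ✓
(3,2)+ 3/4 ✓
(3,3)# 0/4 ✗
(3,4)+ 2/3 ✓
(3,5)+ 3/3 ✓
(4,1)+ 3/3 ✓
(4,2)+ 3/4 ✓
(4,3)+ 2/3 ✓
(4,4)+ 4/4 ✓
(4,5)+ 2/2 ✓
(5,1)+ 1/2 ✓
(5,2)# 0/2 ✗
(5,4)+ 1/1 ✓

(3,3), (5,2)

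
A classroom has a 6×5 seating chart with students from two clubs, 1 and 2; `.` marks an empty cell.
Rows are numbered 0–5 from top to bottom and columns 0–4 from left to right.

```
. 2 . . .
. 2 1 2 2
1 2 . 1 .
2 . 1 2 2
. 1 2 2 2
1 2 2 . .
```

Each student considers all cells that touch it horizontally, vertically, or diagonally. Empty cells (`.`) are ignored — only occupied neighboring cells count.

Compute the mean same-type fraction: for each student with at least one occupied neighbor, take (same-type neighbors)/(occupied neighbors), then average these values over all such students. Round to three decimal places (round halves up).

0.496

(0,1)2 1/2
(1,1)2 2/4
(1,2)1 1/5
(1,3)2 1/3
(1,4)2 1/2
(2,0)1 0/3
(2,1)2 2/5
(2,3)1 2/6
(3,0)2 1/3
(3,2)1 2/6
(3,3)2 4/6
(3,4)2 3/4
(4,1)1 2/6
(4,2)2 4/6
(4,3)2 5/6
(4,4)2 3/3
(5,0)1 1/2
(5,1)2 2/4
(5,2)2 3/4
Sum over 19 students: 1/2 + 2/4 + 1/5 + 1/3 + 1/2 + 0/3 + 2/5 + 2/6 + 1/3 + 2/6 + 4/6 + 3/4 + 2/6 + 4/6 + 5/6 + 3/3 + 1/2 + 2/4 + 3/4 = 283/30; mean = 283/30 ÷ 19 = 283/570 = 0.496491… → 0.496.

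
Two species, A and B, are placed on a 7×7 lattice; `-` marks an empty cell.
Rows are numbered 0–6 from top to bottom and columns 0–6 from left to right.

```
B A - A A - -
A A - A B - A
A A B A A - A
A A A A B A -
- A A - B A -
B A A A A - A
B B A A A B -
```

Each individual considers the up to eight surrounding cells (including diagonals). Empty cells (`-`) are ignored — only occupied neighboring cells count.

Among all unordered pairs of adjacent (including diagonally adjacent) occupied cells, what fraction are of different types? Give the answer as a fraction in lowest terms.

Scan each occupied cell's neighbors to the right and below (and the two forward diagonals) so each pair is counted once.
Row 0: B(0,0)–A(0,1)≠ B(0,0)–A(1,0)≠ B(0,0)–A(1,1)≠ A(0,1)–A(1,1)= A(0,1)–A(1,0)= A(0,3)–A(0,4)= A(0,3)–A(1,3)= A(0,3)–B(1,4)≠ A(0,4)–B(1,4)≠ A(0,4)–A(1,3)=  → 5/10 unlike.
Row 1: A(1,0)–A(1,1)= A(1,0)–A(2,0)= A(1,0)–A(2,1)= A(1,1)–A(2,1)= A(1,1)–B(2,2)≠ A(1,1)–A(2,0)= A(1,3)–B(1,4)≠ A(1,3)–A(2,3)= A(1,3)–A(2,4)= A(1,3)–B(2,2)≠ B(1,4)–A(2,4)≠ B(1,4)–A(2,3)≠ A(1,6)–A(2,6)=  → 5/13 unlike.
Row 2: A(2,0)–A(2,1)= A(2,0)–A(3,0)= A(2,0)–A(3,1)= A(2,1)–B(2,2)≠ A(2,1)–A(3,1)= A(2,1)–A(3,2)= A(2,1)–A(3,0)= B(2,2)–A(2,3)≠ B(2,2)–A(3,2)≠ B(2,2)–A(3,3)≠ B(2,2)–A(3,1)≠ A(2,3)–A(2,4)= A(2,3)–A(3,3)= A(2,3)–B(3,4)≠ A(2,3)–A(3,2)= A(2,4)–B(3,4)≠ A(2,4)–A(3,5)= A(2,4)–A(3,3)= A(2,6)–A(3,5)=  → 7/19 unlike.
Row 3: A(3,0)–A(3,1)= A(3,0)–A(4,1)= A(3,1)–A(3,2)= A(3,1)–A(4,1)= A(3,1)–A(4,2)= A(3,2)–A(3,3)= A(3,2)–A(4,2)= A(3,2)–A(4,1)= A(3,3)–B(3,4)≠ A(3,3)–B(4,4)≠ A(3,3)–A(4,2)= B(3,4)–A(3,5)≠ B(3,4)–B(4,4)= B(3,4)–A(4,5)≠ A(3,5)–A(4,5)= A(3,5)–B(4,4)≠  → 5/16 unlike.
Row 4: A(4,1)–A(4,2)= A(4,1)–A(5,1)= A(4,1)–A(5,2)= A(4,1)–B(5,0)≠ A(4,2)–A(5,2)= A(4,2)–A(5,3)= A(4,2)–A(5,1)= B(4,4)–A(4,5)≠ B(4,4)–A(5,4)≠ B(4,4)–A(5,3)≠ A(4,5)–A(5,6)= A(4,5)–A(5,4)=  → 4/12 unlike.
Row 5: B(5,0)–A(5,1)≠ B(5,0)–B(6,0)= B(5,0)–B(6,1)= A(5,1)–A(5,2)= A(5,1)–B(6,1)≠ A(5,1)–A(6,2)= A(5,1)–B(6,0)≠ A(5,2)–A(5,3)= A(5,2)–A(6,2)= A(5,2)–A(6,3)= A(5,2)–B(6,1)≠ A(5,3)–A(5,4)= A(5,3)–A(6,3)= A(5,3)–A(6,4)= A(5,3)–A(6,2)= A(5,4)–A(6,4)= A(5,4)–B(6,5)≠ A(5,4)–A(6,3)= A(5,6)–B(6,5)≠  → 6/19 unlike.
Row 6: B(6,0)–B(6,1)= B(6,1)–A(6,2)≠ A(6,2)–A(6,3)= A(6,3)–A(6,4)= A(6,4)–B(6,5)≠  → 2/5 unlike.
Total adjacent occupied pairs: 94; unlike-type pairs: 34.
34/94 reduces to 17/47.

17/47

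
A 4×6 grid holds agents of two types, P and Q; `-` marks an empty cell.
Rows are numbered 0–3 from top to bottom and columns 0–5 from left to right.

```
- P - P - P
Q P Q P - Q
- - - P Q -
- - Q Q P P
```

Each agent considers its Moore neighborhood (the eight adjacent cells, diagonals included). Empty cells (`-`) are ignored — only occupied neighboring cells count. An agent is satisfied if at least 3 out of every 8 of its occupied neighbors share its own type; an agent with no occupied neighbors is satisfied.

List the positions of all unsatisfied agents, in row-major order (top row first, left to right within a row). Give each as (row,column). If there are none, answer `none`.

(0,1)P 1/3 unhappy
(0,3)P 1/2 ok
(0,5)P 0/1 unhappy
(1,0)Q 0/2 unhappy
(1,1)P 1/3 unhappy
(1,2)Q 0/5 unhappy
(1,3)P 2/4 ok
(1,5)Q 1/2 ok
(2,3)P 2/6 unhappy
(2,4)Q 2/6 unhappy
(3,2)Q 1/2 ok
(3,3)Q 2/4 ok
(3,4)P 2/4 ok
(3,5)P 1/2 ok

(0,1), (0,5), (1,0), (1,1), (1,2), (2,3), (2,4)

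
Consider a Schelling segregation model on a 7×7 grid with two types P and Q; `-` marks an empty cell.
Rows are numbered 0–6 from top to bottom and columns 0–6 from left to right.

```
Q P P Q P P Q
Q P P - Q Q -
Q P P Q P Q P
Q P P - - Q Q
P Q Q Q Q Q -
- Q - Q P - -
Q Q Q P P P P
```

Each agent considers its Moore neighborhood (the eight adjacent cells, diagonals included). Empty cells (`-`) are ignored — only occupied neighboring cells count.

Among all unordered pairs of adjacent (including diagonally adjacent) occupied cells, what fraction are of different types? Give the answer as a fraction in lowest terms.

9/20

Scan each occupied cell's neighbors to the right and below (and the two forward diagonals) so each pair is counted once.
From row 0: 11 unlike of 20 pairs (running 11/20).
From row 1: 7 unlike of 17 pairs (running 18/37).
From row 2: 11 unlike of 19 pairs (running 29/56).
From row 3: 7 unlike of 14 pairs (running 36/70).
From row 4: 5 unlike of 14 pairs (running 41/84).
From row 5: 3 unlike of 10 pairs (running 44/94).
From row 6: 1 unlike of 6 pairs (running 45/100).
Total adjacent occupied pairs: 100; unlike-type pairs: 45.
45/100 reduces to 9/20.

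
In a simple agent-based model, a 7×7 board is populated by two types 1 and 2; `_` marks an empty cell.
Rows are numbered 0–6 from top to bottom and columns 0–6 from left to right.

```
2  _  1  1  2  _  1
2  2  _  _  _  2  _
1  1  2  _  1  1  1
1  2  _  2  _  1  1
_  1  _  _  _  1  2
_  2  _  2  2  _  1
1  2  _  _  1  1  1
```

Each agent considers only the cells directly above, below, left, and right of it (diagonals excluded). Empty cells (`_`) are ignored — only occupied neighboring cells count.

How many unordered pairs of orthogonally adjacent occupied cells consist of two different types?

Scan each occupied cell's neighbors to the right and below so each pair is counted once.
Row 0: 2(0,0)–2(1,0)= 1(0,2)–1(0,3)= 1(0,3)–2(0,4)≠  → 1/3 unlike.
Row 1: 2(1,0)–2(1,1)= 2(1,0)–1(2,0)≠ 2(1,1)–1(2,1)≠ 2(1,5)–1(2,5)≠  → 3/4 unlike.
Row 2: 1(2,0)–1(2,1)= 1(2,0)–1(3,0)= 1(2,1)–2(2,2)≠ 1(2,1)–2(3,1)≠ 1(2,4)–1(2,5)= 1(2,5)–1(2,6)= 1(2,5)–1(3,5)= 1(2,6)–1(3,6)=  → 2/8 unlike.
Row 3: 1(3,0)–2(3,1)≠ 2(3,1)–1(4,1)≠ 1(3,5)–1(3,6)= 1(3,5)–1(4,5)= 1(3,6)–2(4,6)≠  → 3/5 unlike.
Row 4: 1(4,1)–2(5,1)≠ 1(4,5)–2(4,6)≠ 2(4,6)–1(5,6)≠  → 3/3 unlike.
Row 5: 2(5,1)–2(6,1)= 2(5,3)–2(5,4)= 2(5,4)–1(6,4)≠ 1(5,6)–1(6,6)=  → 1/4 unlike.
Row 6: 1(6,0)–2(6,1)≠ 1(6,4)–1(6,5)= 1(6,5)–1(6,6)=  → 1/3 unlike.
Total adjacent occupied pairs: 30; unlike-type pairs: 14.

14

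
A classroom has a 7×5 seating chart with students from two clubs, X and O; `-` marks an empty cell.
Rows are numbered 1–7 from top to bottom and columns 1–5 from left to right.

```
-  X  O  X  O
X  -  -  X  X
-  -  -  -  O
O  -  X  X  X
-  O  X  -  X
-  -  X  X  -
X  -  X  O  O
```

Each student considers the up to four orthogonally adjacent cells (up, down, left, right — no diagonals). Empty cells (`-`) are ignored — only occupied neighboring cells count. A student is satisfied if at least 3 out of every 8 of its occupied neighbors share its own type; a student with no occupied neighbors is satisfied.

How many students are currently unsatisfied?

8

Row 1: (1,2)X 0/1 unhappy · (1,3)O 0/2 unhappy · (1,4)X 1/3 unhappy · (1,5)O 0/2 unhappy
Row 2: (2,1)X 0/0 ok · (2,4)X 2/2 ok · (2,5)X 1/3 unhappy
Row 3: (3,5)O 0/2 unhappy
Row 4: (4,1)O 0/0 ok · (4,3)X 2/2 ok · (4,4)X 2/2 ok · (4,5)X 2/3 ok
Row 5: (5,2)O 0/1 unhappy · (5,3)X 2/3 ok · (5,5)X 1/1 ok
Row 6: (6,3)X 3/3 ok · (6,4)X 1/2 ok
Row 7: (7,1)X 0/0 ok · (7,3)X 1/2 ok · (7,4)O 1/3 unhappy · (7,5)O 1/1 ok
Unsatisfied: (1,2), (1,3), (1,4), (1,5), (2,5), (3,5), (5,2), (7,4) — 8 in total.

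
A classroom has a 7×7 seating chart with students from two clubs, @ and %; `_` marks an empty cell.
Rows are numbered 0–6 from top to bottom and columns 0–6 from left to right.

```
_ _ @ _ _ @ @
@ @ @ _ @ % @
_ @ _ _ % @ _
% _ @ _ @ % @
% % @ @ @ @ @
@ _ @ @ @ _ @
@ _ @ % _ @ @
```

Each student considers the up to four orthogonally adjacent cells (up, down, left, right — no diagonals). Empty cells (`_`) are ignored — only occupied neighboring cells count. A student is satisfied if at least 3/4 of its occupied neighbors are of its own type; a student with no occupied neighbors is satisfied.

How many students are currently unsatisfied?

15

Row 0: (0,2)@ 1/1 satisfied · (0,5)@ 1/2 not · (0,6)@ 2/2 satisfied
Row 1: (1,0)@ 1/1 satisfied · (1,1)@ 3/3 satisfied · (1,2)@ 2/2 satisfied · (1,4)@ 0/2 not · (1,5)% 0/4 not · (1,6)@ 1/2 not
Row 2: (2,1)@ 1/1 satisfied · (2,4)% 0/3 not · (2,5)@ 0/3 not
Row 3: (3,0)% 1/1 satisfied · (3,2)@ 1/1 satisfied · (3,4)@ 1/3 not · (3,5)% 0/4 not · (3,6)@ 1/2 not
Row 4: (4,0)% 2/3 not · (4,1)% 1/2 not · (4,2)@ 3/4 satisfied · (4,3)@ 3/3 satisfied · (4,4)@ 4/4 satisfied · (4,5)@ 2/3 not · (4,6)@ 3/3 satisfied
Row 5: (5,0)@ 1/2 not · (5,2)@ 3/3 satisfied · (5,3)@ 3/4 satisfied · (5,4)@ 2/2 satisfied · (5,6)@ 2/2 satisfied
Row 6: (6,0)@ 1/1 satisfied · (6,2)@ 1/2 not · (6,3)% 0/2 not · (6,5)@ 1/1 satisfied · (6,6)@ 2/2 satisfied
Unsatisfied: (0,5), (1,4), (1,5), (1,6), (2,4), (2,5), (3,4), (3,5), (3,6), (4,0), (4,1), (4,5), (5,0), (6,2), (6,3) — 15 in total.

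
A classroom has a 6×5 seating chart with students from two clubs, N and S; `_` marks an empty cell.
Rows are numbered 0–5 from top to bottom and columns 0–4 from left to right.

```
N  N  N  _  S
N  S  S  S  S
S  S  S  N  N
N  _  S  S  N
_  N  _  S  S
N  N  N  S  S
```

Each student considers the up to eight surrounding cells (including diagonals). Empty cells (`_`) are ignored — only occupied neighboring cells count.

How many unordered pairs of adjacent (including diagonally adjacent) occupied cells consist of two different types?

26

Scan each occupied cell's neighbors to the right and below (and the two forward diagonals) so each pair is counted once.
Row 0: N(0,0)–N(0,1)= N(0,0)–N(1,0)= N(0,0)–S(1,1)≠ N(0,1)–N(0,2)= N(0,1)–S(1,1)≠ N(0,1)–S(1,2)≠ N(0,1)–N(1,0)= N(0,2)–S(1,2)≠ N(0,2)–S(1,3)≠ N(0,2)–S(1,1)≠ S(0,4)–S(1,4)= S(0,4)–S(1,3)=  → 6/12 unlike.
Row 1: N(1,0)–S(1,1)≠ N(1,0)–S(2,0)≠ N(1,0)–S(2,1)≠ S(1,1)–S(1,2)= S(1,1)–S(2,1)= S(1,1)–S(2,2)= S(1,1)–S(2,0)= S(1,2)–S(1,3)= S(1,2)–S(2,2)= S(1,2)–N(2,3)≠ S(1,2)–S(2,1)= S(1,3)–S(1,4)= S(1,3)–N(2,3)≠ S(1,3)–N(2,4)≠ S(1,3)–S(2,2)= S(1,4)–N(2,4)≠ S(1,4)–N(2,3)≠  → 8/17 unlike.
Row 2: S(2,0)–S(2,1)= S(2,0)–N(3,0)≠ S(2,1)–S(2,2)= S(2,1)–S(3,2)= S(2,1)–N(3,0)≠ S(2,2)–N(2,3)≠ S(2,2)–S(3,2)= S(2,2)–S(3,3)= N(2,3)–N(2,4)= N(2,3)–S(3,3)≠ N(2,3)–N(3,4)= N(2,3)–S(3,2)≠ N(2,4)–N(3,4)= N(2,4)–S(3,3)≠  → 6/14 unlike.
Row 3: N(3,0)–N(4,1)= S(3,2)–S(3,3)= S(3,2)–S(4,3)= S(3,2)–N(4,1)≠ S(3,3)–N(3,4)≠ S(3,3)–S(4,3)= S(3,3)–S(4,4)= N(3,4)–S(4,4)≠ N(3,4)–S(4,3)≠  → 4/9 unlike.
Row 4: N(4,1)–N(5,1)= N(4,1)–N(5,2)= N(4,1)–N(5,0)= S(4,3)–S(4,4)= S(4,3)–S(5,3)= S(4,3)–S(5,4)= S(4,3)–N(5,2)≠ S(4,4)–S(5,4)= S(4,4)–S(5,3)=  → 1/9 unlike.
Row 5: N(5,0)–N(5,1)= N(5,1)–N(5,2)= N(5,2)–S(5,3)≠ S(5,3)–S(5,4)=  → 1/4 unlike.
Total adjacent occupied pairs: 65; unlike-type pairs: 26.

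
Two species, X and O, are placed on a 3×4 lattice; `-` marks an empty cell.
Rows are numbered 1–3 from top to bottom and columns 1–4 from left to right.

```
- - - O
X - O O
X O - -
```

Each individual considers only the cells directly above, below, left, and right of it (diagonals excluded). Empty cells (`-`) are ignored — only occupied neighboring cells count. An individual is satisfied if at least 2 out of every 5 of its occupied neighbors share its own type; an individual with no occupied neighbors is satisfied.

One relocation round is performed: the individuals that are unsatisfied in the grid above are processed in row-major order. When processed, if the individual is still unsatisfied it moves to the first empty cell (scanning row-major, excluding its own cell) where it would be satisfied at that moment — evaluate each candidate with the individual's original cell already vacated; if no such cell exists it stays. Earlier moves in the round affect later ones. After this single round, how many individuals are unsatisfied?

0

Initially unsatisfied (in order): (3,2).
  (3,2) → (1,2).
Resulting grid:
- O - O
X - O O
X - - -
All satisfied now.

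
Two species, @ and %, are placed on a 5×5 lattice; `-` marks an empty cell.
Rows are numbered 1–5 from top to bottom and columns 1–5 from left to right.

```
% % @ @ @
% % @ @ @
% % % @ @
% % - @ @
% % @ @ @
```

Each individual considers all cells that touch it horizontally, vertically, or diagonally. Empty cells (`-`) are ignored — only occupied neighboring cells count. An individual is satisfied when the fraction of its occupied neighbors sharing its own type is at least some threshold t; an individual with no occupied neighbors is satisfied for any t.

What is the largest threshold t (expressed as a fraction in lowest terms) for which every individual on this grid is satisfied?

3/7

(1,1)% 3/3
(1,2)% 3/5
(1,3)@ 3/5
(1,4)@ 5/5
(1,5)@ 3/3
(2,1)% 5/5
(2,2)% 6/8
(2,3)@ 4/8
(2,4)@ 7/8
(2,5)@ 5/5
(3,1)% 5/5
(3,2)% 6/7
(3,3)% 3/7
(3,4)@ 6/7
(3,5)@ 5/5
(4,1)% 5/5
(4,2)% 6/7
(4,4)@ 6/7
(4,5)@ 5/5
(5,1)% 3/3
(5,2)% 3/4
(5,3)@ 2/4
(5,4)@ 4/4
(5,5)@ 3/3
The smallest same-type fraction is 3/7 at (3,3), which reduces to 3/7. Any threshold above that leaves this individual unsatisfied.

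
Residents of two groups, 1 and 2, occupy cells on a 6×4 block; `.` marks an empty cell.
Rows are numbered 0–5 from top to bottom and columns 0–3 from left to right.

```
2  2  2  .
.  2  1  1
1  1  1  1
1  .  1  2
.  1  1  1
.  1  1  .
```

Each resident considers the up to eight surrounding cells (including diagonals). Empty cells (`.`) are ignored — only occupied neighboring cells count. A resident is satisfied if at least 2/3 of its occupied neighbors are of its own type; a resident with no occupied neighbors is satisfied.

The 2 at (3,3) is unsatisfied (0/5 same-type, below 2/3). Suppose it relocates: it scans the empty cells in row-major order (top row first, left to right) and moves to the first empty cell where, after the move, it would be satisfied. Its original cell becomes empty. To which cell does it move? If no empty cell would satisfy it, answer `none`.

Vacating (3,3). Empty cells in order:
  (0,3): 1/3 same-type → still unsatisfied.
  (1,0): 3/5 same-type → still unsatisfied.
  (3,1): 0/7 same-type → still unsatisfied.
  (4,0): 0/3 same-type → still unsatisfied.
  (5,0): 0/2 same-type → still unsatisfied.
  (5,3): 0/3 same-type → still unsatisfied.

none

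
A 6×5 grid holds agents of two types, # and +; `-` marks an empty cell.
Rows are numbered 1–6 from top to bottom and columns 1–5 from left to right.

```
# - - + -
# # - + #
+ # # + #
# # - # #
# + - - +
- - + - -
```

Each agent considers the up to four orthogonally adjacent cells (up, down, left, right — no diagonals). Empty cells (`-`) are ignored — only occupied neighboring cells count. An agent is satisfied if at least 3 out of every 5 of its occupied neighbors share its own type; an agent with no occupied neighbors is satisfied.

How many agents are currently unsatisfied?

8

Row 1: (1,1)# 1/1 ✓ · (1,4)+ 1/1 ✓
Row 2: (2,1)# 2/3 ✓ · (2,2)# 2/2 ✓ · (2,4)+ 2/3 ✓ · (2,5)# 1/2 ✗
Row 3: (3,1)+ 0/3 ✗ · (3,2)# 3/4 ✓ · (3,3)# 1/2 ✗ · (3,4)+ 1/4 ✗ · (3,5)# 2/3 ✓
Row 4: (4,1)# 2/3 ✓ · (4,2)# 2/3 ✓ · (4,4)# 1/2 ✗ · (4,5)# 2/3 ✓
Row 5: (5,1)# 1/2 ✗ · (5,2)+ 0/2 ✗ · (5,5)+ 0/1 ✗
Row 6: (6,3)+ 0/0 ✓
Unsatisfied: (2,5), (3,1), (3,3), (3,4), (4,4), (5,1), (5,2), (5,5) — 8 in total.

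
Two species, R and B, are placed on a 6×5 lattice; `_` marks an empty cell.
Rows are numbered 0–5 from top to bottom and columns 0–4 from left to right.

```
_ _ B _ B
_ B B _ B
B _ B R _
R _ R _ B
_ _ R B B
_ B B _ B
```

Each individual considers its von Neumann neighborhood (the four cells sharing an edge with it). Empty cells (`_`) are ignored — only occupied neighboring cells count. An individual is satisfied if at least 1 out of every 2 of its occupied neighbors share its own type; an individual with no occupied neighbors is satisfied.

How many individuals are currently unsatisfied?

5

(0,2)B 1/1 ✓
(0,4)B 1/1 ✓
(1,1)B 1/1 ✓
(1,2)B 3/3 ✓
(1,4)B 1/1 ✓
(2,0)B 0/1 ✗
(2,2)B 1/3 ✗
(2,3)R 0/1 ✗
(3,0)R 0/1 ✗
(3,2)R 1/2 ✓
(3,4)B 1/1 ✓
(4,2)R 1/3 ✗
(4,3)B 1/2 ✓
(4,4)B 3/3 ✓
(5,1)B 1/1 ✓
(5,2)B 1/2 ✓
(5,4)B 1/1 ✓
Unsatisfied: (2,0), (2,2), (2,3), (3,0), (4,2) — 5 in total.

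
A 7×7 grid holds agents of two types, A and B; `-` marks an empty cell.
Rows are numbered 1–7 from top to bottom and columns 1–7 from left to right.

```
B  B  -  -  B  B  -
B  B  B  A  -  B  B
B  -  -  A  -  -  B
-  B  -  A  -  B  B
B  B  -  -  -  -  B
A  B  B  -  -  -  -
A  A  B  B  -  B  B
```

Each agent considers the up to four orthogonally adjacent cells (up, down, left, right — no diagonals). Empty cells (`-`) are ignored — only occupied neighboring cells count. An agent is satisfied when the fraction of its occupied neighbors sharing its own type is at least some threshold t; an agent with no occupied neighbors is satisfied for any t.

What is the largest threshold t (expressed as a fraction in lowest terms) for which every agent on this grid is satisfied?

1/3

Row 1: (1,1)B 2/2 · (1,2)B 2/2 · (1,5)B 1/1 · (1,6)B 2/2
Row 2: (2,1)B 3/3 · (2,2)B 3/3 · (2,3)B 1/2 · (2,4)A 1/2 · (2,6)B 2/2 · (2,7)B 2/2
Row 3: (3,1)B 1/1 · (3,4)A 2/2 · (3,7)B 2/2
Row 4: (4,2)B 1/1 · (4,4)A 1/1 · (4,6)B 1/1 · (4,7)B 3/3
Row 5: (5,1)B 1/2 · (5,2)B 3/3 · (5,7)B 1/1
Row 6: (6,1)A 1/3 · (6,2)B 2/4 · (6,3)B 2/2
Row 7: (7,1)A 2/2 · (7,2)A 1/3 · (7,3)B 2/3 · (7,4)B 1/1 · (7,6)B 1/1 · (7,7)B 1/1
The smallest same-type fraction is 1/3 at (6,1), which reduces to 1/3. Any threshold above that leaves this agent unsatisfied.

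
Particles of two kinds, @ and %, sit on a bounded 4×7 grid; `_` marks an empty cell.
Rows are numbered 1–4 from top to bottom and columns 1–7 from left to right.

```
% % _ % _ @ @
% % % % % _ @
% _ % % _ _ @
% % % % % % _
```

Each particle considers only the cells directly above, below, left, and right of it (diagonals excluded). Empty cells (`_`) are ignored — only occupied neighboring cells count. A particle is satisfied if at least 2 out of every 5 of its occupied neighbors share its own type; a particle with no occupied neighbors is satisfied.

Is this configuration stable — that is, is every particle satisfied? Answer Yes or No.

(1,1)% 2/2 ok
(1,2)% 2/2 ok
(1,4)% 1/1 ok
(1,6)@ 1/1 ok
(1,7)@ 2/2 ok
(2,1)% 3/3 ok
(2,2)% 3/3 ok
(2,3)% 3/3 ok
(2,4)% 4/4 ok
(2,5)% 1/1 ok
(2,7)@ 2/2 ok
(3,1)% 2/2 ok
(3,3)% 3/3 ok
(3,4)% 3/3 ok
(3,7)@ 1/1 ok
(4,1)% 2/2 ok
(4,2)% 2/2 ok
(4,3)% 3/3 ok
(4,4)% 3/3 ok
(4,5)% 2/2 ok
(4,6)% 1/1 ok
All meet the threshold, so the configuration is stable.

Yes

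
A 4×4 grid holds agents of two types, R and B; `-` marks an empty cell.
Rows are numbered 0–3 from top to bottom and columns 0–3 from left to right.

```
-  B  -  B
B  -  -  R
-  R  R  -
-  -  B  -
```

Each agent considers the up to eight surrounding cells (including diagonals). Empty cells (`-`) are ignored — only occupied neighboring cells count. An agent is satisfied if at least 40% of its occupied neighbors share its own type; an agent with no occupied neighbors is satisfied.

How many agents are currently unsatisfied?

(0,1)B 1/1 satisfied
(0,3)B 0/1 not
(1,0)B 1/2 satisfied
(1,3)R 1/2 satisfied
(2,1)R 1/3 not
(2,2)R 2/3 satisfied
(3,2)B 0/2 not
Unsatisfied: (0,3), (2,1), (3,2) — 3 in total.

3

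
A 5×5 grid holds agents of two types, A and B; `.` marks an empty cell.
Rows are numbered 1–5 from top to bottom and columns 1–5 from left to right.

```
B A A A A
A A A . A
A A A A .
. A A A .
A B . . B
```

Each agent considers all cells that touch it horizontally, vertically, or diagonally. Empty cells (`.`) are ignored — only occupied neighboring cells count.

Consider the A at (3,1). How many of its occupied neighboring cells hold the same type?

Occupied neighbors of (3,1): (2,1)=A, (2,2)=A, (3,2)=A, (4,2)=A.
Same type (A): 4 of 4.

4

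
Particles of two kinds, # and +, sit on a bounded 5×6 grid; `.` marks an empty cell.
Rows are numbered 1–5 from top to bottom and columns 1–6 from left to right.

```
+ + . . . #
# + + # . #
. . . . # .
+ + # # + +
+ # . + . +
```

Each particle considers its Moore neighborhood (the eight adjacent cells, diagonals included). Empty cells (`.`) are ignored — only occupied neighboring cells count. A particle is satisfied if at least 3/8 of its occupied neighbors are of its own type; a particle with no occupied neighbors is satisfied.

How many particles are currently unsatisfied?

Row 1: (1,1)+ 2/3 satisfied · (1,2)+ 3/4 satisfied · (1,6)# 1/1 satisfied
Row 2: (2,1)# 0/3 not · (2,2)+ 3/4 satisfied · (2,3)+ 2/3 satisfied · (2,4)# 1/2 satisfied · (2,6)# 2/2 satisfied
Row 3: (3,5)# 3/5 satisfied
Row 4: (4,1)+ 2/3 satisfied · (4,2)+ 2/4 satisfied · (4,3)# 2/4 satisfied · (4,4)# 2/4 satisfied · (4,5)+ 3/5 satisfied · (4,6)+ 2/3 satisfied
Row 5: (5,1)+ 2/3 satisfied · (5,2)# 1/4 not · (5,4)+ 1/3 not · (5,6)+ 2/2 satisfied
Unsatisfied: (2,1), (5,2), (5,4) — 3 in total.

3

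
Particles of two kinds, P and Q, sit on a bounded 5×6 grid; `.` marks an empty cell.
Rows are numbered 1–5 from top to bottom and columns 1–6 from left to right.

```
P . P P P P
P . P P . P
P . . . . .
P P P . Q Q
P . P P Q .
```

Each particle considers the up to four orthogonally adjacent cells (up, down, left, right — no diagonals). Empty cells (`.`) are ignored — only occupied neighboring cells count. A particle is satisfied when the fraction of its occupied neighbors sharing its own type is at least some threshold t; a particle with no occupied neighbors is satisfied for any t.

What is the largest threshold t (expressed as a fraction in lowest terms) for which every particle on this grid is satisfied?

Row 1: (1,1)P 1/1 · (1,3)P 2/2 · (1,4)P 3/3 · (1,5)P 2/2 · (1,6)P 2/2
Row 2: (2,1)P 2/2 · (2,3)P 2/2 · (2,4)P 2/2 · (2,6)P 1/1
Row 3: (3,1)P 2/2
Row 4: (4,1)P 3/3 · (4,2)P 2/2 · (4,3)P 2/2 · (4,5)Q 2/2 · (4,6)Q 1/1
Row 5: (5,1)P 1/1 · (5,3)P 2/2 · (5,4)P 1/2 · (5,5)Q 1/2
The smallest same-type fraction is 1/2 at (5,4), which reduces to 1/2. Any threshold above that leaves this particle unsatisfied.

1/2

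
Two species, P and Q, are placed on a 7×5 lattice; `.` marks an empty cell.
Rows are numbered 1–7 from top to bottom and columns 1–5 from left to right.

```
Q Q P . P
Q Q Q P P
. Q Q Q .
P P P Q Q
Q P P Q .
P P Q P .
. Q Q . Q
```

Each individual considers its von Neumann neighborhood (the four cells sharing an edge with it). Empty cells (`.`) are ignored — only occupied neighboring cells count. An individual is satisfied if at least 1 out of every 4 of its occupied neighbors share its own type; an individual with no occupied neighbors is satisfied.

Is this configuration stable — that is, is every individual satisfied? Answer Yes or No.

(1,1)Q 2/2 ✓
(1,2)Q 2/3 ✓
(1,3)P 0/2 ✗
(1,5)P 1/1 ✓
(2,1)Q 2/2 ✓
(2,2)Q 4/4 ✓
(2,3)Q 2/4 ✓
(2,4)P 1/3 ✓
(2,5)P 2/2 ✓
(3,2)Q 2/3 ✓
(3,3)Q 3/4 ✓
(3,4)Q 2/3 ✓
(4,1)P 1/2 ✓
(4,2)P 3/4 ✓
(4,3)P 2/4 ✓
(4,4)Q 3/4 ✓
(4,5)Q 1/1 ✓
(5,1)Q 0/3 ✗
(5,2)P 3/4 ✓
(5,3)P 2/4 ✓
(5,4)Q 1/3 ✓
(6,1)P 1/2 ✓
(6,2)P 2/4 ✓
(6,3)Q 1/4 ✓
(6,4)P 0/2 ✗
(7,2)Q 1/2 ✓
(7,3)Q 2/2 ✓
(7,5)Q 0/0 ✓
For instance (1,3) has only 0/2 same-type neighbors, below 1/4.

No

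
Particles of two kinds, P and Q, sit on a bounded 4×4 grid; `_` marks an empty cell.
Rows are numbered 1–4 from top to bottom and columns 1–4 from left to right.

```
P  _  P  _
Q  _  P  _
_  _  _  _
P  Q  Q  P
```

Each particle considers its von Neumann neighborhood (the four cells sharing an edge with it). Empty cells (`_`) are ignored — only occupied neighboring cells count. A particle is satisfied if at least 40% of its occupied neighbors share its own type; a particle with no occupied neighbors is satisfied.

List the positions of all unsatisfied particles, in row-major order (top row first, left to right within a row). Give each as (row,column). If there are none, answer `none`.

(1,1)P 0/1 ✗
(1,3)P 1/1 ✓
(2,1)Q 0/1 ✗
(2,3)P 1/1 ✓
(4,1)P 0/1 ✗
(4,2)Q 1/2 ✓
(4,3)Q 1/2 ✓
(4,4)P 0/1 ✗

(1,1), (2,1), (4,1), (4,4)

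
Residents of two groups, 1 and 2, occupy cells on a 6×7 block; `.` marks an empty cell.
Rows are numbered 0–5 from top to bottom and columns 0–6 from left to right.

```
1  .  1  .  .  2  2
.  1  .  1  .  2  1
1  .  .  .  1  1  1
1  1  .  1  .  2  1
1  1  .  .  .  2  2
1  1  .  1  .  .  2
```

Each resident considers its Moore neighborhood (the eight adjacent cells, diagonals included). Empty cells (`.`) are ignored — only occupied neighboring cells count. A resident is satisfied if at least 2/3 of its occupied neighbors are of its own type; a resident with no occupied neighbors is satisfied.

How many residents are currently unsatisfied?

6

Row 0: (0,0)1 1/1 satisfied · (0,2)1 2/2 satisfied · (0,5)2 2/3 satisfied · (0,6)2 2/3 satisfied
Row 1: (1,1)1 3/3 satisfied · (1,3)1 2/2 satisfied · (1,5)2 2/6 not · (1,6)1 2/5 not
Row 2: (2,0)1 3/3 satisfied · (2,4)1 3/5 not · (2,5)1 4/6 satisfied · (2,6)1 3/5 not
Row 3: (3,0)1 4/4 satisfied · (3,1)1 4/4 satisfied · (3,3)1 1/1 satisfied · (3,5)2 2/6 not · (3,6)1 2/5 not
Row 4: (4,0)1 5/5 satisfied · (4,1)1 5/5 satisfied · (4,5)2 3/4 satisfied · (4,6)2 3/4 satisfied
Row 5: (5,0)1 3/3 satisfied · (5,1)1 3/3 satisfied · (5,3)1 0/0 satisfied · (5,6)2 2/2 satisfied
Unsatisfied: (1,5), (1,6), (2,4), (2,6), (3,5), (3,6) — 6 in total.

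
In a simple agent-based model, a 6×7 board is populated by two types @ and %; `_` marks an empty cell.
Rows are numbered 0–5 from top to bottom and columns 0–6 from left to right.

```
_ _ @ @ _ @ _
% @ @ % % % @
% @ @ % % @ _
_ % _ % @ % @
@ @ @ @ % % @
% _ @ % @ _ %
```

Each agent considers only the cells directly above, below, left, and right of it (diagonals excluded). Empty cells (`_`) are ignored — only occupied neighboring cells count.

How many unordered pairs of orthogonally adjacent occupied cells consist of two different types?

26

Scan each occupied cell's neighbors to the right and below so each pair is counted once.
Row 0: @(0,2)–@(0,3)= @(0,2)–@(1,2)= @(0,3)–%(1,3)≠ @(0,5)–%(1,5)≠  → 2/4 unlike.
Row 1: %(1,0)–@(1,1)≠ %(1,0)–%(2,0)= @(1,1)–@(1,2)= @(1,1)–@(2,1)= @(1,2)–%(1,3)≠ @(1,2)–@(2,2)= %(1,3)–%(1,4)= %(1,3)–%(2,3)= %(1,4)–%(1,5)= %(1,4)–%(2,4)= %(1,5)–@(1,6)≠ %(1,5)–@(2,5)≠  → 4/12 unlike.
Row 2: %(2,0)–@(2,1)≠ @(2,1)–@(2,2)= @(2,1)–%(3,1)≠ @(2,2)–%(2,3)≠ %(2,3)–%(2,4)= %(2,3)–%(3,3)= %(2,4)–@(2,5)≠ %(2,4)–@(3,4)≠ @(2,5)–%(3,5)≠  → 6/9 unlike.
Row 3: %(3,1)–@(4,1)≠ %(3,3)–@(3,4)≠ %(3,3)–@(4,3)≠ @(3,4)–%(3,5)≠ @(3,4)–%(4,4)≠ %(3,5)–@(3,6)≠ %(3,5)–%(4,5)= @(3,6)–@(4,6)=  → 6/8 unlike.
Row 4: @(4,0)–@(4,1)= @(4,0)–%(5,0)≠ @(4,1)–@(4,2)= @(4,2)–@(4,3)= @(4,2)–@(5,2)= @(4,3)–%(4,4)≠ @(4,3)–%(5,3)≠ %(4,4)–%(4,5)= %(4,4)–@(5,4)≠ %(4,5)–@(4,6)≠ @(4,6)–%(5,6)≠  → 6/11 unlike.
Row 5: @(5,2)–%(5,3)≠ %(5,3)–@(5,4)≠  → 2/2 unlike.
Total adjacent occupied pairs: 46; unlike-type pairs: 26.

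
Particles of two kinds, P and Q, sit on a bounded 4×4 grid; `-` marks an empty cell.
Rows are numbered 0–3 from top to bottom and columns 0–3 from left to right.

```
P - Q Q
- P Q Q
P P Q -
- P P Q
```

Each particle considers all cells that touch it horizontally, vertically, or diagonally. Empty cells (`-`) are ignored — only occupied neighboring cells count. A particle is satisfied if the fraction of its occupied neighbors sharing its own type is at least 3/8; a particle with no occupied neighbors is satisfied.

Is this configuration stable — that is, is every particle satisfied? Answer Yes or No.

Yes

(0,0)P 1/1 ok
(0,2)Q 3/4 ok
(0,3)Q 3/3 ok
(1,1)P 3/6 ok
(1,2)Q 4/6 ok
(1,3)Q 4/4 ok
(2,0)P 3/3 ok
(2,1)P 4/6 ok
(2,2)Q 3/7 ok
(3,1)P 3/4 ok
(3,2)P 2/4 ok
(3,3)Q 1/2 ok
All meet the threshold, so the configuration is stable.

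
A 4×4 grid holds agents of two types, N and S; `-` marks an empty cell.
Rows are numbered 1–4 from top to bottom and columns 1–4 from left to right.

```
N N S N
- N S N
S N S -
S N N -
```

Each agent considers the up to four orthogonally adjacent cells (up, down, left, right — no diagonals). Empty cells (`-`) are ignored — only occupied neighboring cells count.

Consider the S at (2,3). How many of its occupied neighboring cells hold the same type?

2

Occupied neighbors of (2,3): (1,3)=S, (3,3)=S, (2,2)=N, (2,4)=N.
Same type (S): 2 of 4.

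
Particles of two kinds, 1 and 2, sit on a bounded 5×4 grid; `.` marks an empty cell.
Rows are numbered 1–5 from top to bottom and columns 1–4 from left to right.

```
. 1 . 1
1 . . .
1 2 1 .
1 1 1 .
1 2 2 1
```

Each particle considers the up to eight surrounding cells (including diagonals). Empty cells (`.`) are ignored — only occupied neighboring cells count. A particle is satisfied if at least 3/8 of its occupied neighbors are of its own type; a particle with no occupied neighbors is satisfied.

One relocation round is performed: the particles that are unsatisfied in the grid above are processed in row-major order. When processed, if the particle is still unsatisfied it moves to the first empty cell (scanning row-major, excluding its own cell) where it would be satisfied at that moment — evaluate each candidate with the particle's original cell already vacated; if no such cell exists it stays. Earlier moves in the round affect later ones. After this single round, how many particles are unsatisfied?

3

Initially unsatisfied (in order): (3,2), (5,2), (5,3).
  (3,2): no empty cell satisfies it; stays.
  (5,2): no empty cell satisfies it; stays.
  (5,3): no empty cell satisfies it; stays.
Resulting grid:
. 1 . 1
1 . . .
1 2 1 .
1 1 1 .
1 2 2 1
Unsatisfied now: (3,2), (5,2), (5,3).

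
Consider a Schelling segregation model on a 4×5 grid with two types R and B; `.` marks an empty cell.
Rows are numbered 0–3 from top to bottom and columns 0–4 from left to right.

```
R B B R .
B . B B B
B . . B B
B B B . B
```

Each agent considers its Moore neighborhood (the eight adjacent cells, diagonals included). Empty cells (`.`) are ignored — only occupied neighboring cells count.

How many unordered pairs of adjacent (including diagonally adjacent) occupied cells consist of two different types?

Scan each occupied cell's neighbors to the right and below (and the two forward diagonals) so each pair is counted once.
From row 0: 6 unlike of 11 pairs (running 6/11).
From row 1: 0 unlike of 8 pairs (running 6/19).
From row 2: 0 unlike of 6 pairs (running 6/25).
From row 3: 0 unlike of 2 pairs (running 6/27).
Total adjacent occupied pairs: 27; unlike-type pairs: 6.

6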